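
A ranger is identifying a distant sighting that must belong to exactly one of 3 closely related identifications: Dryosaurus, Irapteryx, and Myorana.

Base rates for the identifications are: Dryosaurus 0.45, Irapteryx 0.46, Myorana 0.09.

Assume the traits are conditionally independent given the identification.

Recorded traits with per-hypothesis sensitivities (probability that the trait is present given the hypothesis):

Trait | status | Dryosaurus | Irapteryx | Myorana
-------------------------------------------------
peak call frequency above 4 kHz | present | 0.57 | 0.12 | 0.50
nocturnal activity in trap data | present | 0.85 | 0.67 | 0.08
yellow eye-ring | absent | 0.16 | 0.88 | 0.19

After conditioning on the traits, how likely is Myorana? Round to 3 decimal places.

0.015

For each hypothesis, the unnormalized posterior weight is prior × product of the trait likelihoods (using 1 − P(present | H) for each absent trait):
  Dryosaurus: 0.45 × 0.57 × 0.85 × (1 − 0.16) = 0.18314
  Irapteryx: 0.46 × 0.12 × 0.67 × (1 − 0.88) = 0.0044381
  Myorana: 0.09 × 0.50 × 0.08 × (1 − 0.19) = 0.002916
Normalizing constant Z = 0.18314 + 0.0044381 + 0.002916 = 0.1905.
P(Myorana | evidence) = 0.002916 / 0.1905 ≈ 0.015.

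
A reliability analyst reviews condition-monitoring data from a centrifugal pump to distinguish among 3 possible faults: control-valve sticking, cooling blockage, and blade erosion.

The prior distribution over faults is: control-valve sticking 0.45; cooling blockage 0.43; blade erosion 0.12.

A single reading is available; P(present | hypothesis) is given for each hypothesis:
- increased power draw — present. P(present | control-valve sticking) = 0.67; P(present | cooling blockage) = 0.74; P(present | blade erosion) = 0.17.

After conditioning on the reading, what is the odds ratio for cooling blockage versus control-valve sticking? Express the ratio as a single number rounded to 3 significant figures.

1.06

The normalizing constant cancels in an odds ratio, so compute prior × likelihood for the two hypotheses only:
  cooling blockage: 0.43 × 0.74 = 0.3182
  control-valve sticking: 0.45 × 0.67 = 0.3015
Odds(cooling blockage : control-valve sticking) = 0.3182 / 0.3015 ≈ 1.06.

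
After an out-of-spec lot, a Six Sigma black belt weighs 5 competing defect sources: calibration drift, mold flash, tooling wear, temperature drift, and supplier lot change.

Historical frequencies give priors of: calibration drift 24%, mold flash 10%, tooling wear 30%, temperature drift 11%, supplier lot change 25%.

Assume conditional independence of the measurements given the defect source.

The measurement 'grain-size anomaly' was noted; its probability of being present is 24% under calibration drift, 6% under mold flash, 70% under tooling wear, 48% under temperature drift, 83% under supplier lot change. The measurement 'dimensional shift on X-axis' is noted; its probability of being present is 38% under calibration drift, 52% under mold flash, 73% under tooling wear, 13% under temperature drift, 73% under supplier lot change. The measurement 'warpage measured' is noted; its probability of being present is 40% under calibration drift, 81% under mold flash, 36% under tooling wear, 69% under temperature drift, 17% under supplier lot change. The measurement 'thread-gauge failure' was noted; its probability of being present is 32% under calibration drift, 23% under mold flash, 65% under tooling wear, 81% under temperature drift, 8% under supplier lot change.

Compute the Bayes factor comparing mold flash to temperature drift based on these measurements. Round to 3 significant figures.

0.167

Joint likelihood of the measurement pattern under each hypothesis:
  mold flash: 0.06 × 0.52 × 0.81 × 0.23 = 0.0058126
  temperature drift: 0.48 × 0.13 × 0.69 × 0.81 = 0.034875
Bayes factor = 0.0058126 / 0.034875 ≈ 0.167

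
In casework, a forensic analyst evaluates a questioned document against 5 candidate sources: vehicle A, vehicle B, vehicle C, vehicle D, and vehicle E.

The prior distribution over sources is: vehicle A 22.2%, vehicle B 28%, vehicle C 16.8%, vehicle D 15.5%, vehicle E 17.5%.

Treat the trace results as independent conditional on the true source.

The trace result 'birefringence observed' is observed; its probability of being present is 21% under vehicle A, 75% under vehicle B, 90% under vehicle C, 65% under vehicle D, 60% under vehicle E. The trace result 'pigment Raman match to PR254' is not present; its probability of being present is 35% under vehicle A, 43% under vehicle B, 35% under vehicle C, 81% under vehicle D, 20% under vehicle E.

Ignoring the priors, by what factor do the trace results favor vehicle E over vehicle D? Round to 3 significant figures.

3.89

Take the product of per-trace result likelihoods under each hypothesis (using 1 − P(present | H) for each absent trace result), then divide.
  vehicle E: 0.60 × (1 − 0.20) = 0.48
  vehicle D: 0.65 × (1 − 0.81) = 0.1235
Bayes factor = 0.48 / 0.1235 ≈ 3.89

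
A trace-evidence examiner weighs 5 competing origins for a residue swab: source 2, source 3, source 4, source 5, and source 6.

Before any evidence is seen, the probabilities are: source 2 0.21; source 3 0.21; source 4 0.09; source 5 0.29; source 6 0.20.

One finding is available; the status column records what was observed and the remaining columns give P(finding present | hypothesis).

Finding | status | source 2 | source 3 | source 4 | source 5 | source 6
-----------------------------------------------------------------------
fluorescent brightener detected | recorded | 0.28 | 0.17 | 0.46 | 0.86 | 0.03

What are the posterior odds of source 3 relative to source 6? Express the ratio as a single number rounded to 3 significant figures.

5.95

Posterior odds equal prior odds times the likelihood ratio; only the two competing hypotheses matter.
  source 3: 0.21 × 0.17 = 0.0357
  source 6: 0.20 × 0.03 = 0.006
Odds(source 3 : source 6) = 0.0357 / 0.006 ≈ 5.95.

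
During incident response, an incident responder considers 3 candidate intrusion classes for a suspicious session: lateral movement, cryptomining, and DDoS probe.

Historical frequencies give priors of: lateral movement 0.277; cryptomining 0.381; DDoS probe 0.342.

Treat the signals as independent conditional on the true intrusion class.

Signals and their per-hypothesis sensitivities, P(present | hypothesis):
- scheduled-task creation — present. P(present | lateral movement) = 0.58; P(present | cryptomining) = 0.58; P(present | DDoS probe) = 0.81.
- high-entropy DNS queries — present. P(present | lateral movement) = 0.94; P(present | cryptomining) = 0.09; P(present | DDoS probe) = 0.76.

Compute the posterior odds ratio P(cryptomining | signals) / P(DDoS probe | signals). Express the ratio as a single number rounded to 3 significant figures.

0.0945

Unnormalized posterior weight (prior times the signal likelihoods) for each of the two hypotheses:
  cryptomining: 0.381 × 0.58 × 0.09 = 0.019888
  DDoS probe: 0.342 × 0.81 × 0.76 = 0.21054
Odds(cryptomining : DDoS probe) = 0.019888 / 0.21054 ≈ 0.0945.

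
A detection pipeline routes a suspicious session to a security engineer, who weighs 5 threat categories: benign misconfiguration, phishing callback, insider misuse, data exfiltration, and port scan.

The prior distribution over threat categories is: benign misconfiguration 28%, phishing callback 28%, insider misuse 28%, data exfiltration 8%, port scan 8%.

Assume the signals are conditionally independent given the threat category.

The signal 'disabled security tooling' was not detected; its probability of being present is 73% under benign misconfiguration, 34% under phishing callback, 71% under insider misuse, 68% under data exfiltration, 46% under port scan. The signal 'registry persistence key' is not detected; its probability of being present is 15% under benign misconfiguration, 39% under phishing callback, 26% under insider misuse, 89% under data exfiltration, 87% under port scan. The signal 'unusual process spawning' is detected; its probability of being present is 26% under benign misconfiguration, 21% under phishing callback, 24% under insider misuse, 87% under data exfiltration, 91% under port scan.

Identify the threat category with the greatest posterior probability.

Multiply each prior by the joint likelihood of the signal pattern (using 1 − P(present | H) for each absent signal):
  benign misconfiguration: 0.28 × (1 − 0.73) × (1 − 0.15) × 0.26 = 0.016708
  phishing callback: 0.28 × (1 − 0.34) × (1 − 0.39) × 0.21 = 0.023673
  insider misuse: 0.28 × (1 − 0.71) × (1 − 0.26) × 0.24 = 0.014421
  data exfiltration: 0.08 × (1 − 0.68) × (1 − 0.89) × 0.87 = 0.0024499
  port scan: 0.08 × (1 − 0.46) × (1 − 0.87) × 0.91 = 0.0051106
Normalizing constant Z = 0.016708 + 0.023673 + 0.014421 + 0.0024499 + 0.0051106 = 0.062362.
P(benign misconfiguration | evidence) ≈ 0.016708 / 0.062362 ≈ 0.268
P(phishing callback | evidence) ≈ 0.023673 / 0.062362 ≈ 0.380
P(insider misuse | evidence) ≈ 0.014421 / 0.062362 ≈ 0.231
P(data exfiltration | evidence) ≈ 0.0024499 / 0.062362 ≈ 0.039
P(port scan | evidence) ≈ 0.0051106 / 0.062362 ≈ 0.082
The largest is 0.380, so phishing callback is most probable.

phishing callback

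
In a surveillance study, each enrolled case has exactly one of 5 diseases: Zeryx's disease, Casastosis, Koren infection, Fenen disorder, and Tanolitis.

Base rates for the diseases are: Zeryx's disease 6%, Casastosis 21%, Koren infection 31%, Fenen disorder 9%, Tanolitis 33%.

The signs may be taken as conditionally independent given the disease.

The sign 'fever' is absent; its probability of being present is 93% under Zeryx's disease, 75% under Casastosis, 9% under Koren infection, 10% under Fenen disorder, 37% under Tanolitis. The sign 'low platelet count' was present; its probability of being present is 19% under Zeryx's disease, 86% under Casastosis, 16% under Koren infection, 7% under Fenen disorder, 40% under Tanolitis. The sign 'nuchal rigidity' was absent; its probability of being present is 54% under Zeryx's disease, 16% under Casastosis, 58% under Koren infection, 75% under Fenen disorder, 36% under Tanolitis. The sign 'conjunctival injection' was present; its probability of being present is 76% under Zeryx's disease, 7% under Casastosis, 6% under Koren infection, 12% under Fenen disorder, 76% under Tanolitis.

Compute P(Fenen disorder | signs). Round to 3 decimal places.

By Bayes' rule with conditional independence, the unnormalized weight for each hypothesis is prior × ∏ likelihoods (using 1 − P(present | H) for each absent sign):
  Zeryx's disease: 0.06 × (1 − 0.93) × 0.19 × (1 − 0.54) × 0.76 = 0.00027898
  Casastosis: 0.21 × (1 − 0.75) × 0.86 × (1 − 0.16) × 0.07 = 0.0026548
  Koren infection: 0.31 × (1 − 0.09) × 0.16 × (1 − 0.58) × 0.06 = 0.0011374
  Fenen disorder: 0.09 × (1 − 0.10) × 0.07 × (1 − 0.75) × 0.12 = 0.0001701
  Tanolitis: 0.33 × (1 − 0.37) × 0.40 × (1 − 0.36) × 0.76 = 0.040449
Marginal likelihood of the evidence = 0.04469.
P(Fenen disorder | evidence) = 0.0001701 / 0.04469 ≈ 0.004.

0.004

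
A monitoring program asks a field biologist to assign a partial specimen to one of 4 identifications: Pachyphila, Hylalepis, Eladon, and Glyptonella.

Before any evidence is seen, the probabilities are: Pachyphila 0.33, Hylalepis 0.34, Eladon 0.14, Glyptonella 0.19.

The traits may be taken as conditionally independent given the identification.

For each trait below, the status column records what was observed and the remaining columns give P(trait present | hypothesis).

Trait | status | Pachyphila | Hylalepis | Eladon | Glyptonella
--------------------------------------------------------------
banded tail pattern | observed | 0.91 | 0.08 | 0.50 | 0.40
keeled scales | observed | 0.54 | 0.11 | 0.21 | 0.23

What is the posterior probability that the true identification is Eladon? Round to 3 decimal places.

By Bayes' rule with conditional independence, the unnormalized weight for each hypothesis is prior × ∏ likelihoods:
  Pachyphila: 0.33 × 0.91 × 0.54 = 0.16216
  Hylalepis: 0.34 × 0.08 × 0.11 = 0.002992
  Eladon: 0.14 × 0.50 × 0.21 = 0.0147
  Glyptonella: 0.19 × 0.40 × 0.23 = 0.01748
Marginal likelihood of the evidence = 0.19733.
P(Eladon | evidence) = 0.0147 / 0.19733 ≈ 0.074.

0.074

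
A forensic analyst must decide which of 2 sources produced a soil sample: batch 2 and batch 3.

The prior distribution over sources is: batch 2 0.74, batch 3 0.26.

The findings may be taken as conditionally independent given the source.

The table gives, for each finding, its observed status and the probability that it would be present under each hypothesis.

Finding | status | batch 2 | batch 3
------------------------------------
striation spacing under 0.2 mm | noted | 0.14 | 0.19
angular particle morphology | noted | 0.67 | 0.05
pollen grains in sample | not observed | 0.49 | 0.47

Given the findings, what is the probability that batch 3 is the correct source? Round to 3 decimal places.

0.036

By Bayes' rule with conditional independence, the unnormalized weight for each hypothesis is prior × ∏ likelihoods (using 1 − P(present | H) for each absent finding):
  batch 2: 0.74 × 0.14 × 0.67 × (1 − 0.49) = 0.0354
  batch 3: 0.26 × 0.19 × 0.05 × (1 − 0.47) = 0.0013091
Marginal likelihood of the evidence = 0.036709.
P(batch 3 | evidence) = 0.0013091 / 0.036709 ≈ 0.036.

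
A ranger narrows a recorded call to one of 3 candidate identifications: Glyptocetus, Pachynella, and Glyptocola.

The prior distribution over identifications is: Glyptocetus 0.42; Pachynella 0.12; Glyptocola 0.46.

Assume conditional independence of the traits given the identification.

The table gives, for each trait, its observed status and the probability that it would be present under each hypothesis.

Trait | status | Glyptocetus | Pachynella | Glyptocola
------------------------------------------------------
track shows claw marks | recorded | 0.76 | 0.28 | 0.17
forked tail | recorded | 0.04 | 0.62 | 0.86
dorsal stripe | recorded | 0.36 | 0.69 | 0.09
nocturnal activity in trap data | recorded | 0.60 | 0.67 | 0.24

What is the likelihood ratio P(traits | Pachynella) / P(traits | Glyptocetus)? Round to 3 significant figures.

12.2

Joint likelihood of the trait pattern under each hypothesis:
  Pachynella: 0.28 × 0.62 × 0.69 × 0.67 = 0.080255
  Glyptocetus: 0.76 × 0.04 × 0.36 × 0.60 = 0.0065664
Bayes factor = 0.080255 / 0.0065664 ≈ 12.2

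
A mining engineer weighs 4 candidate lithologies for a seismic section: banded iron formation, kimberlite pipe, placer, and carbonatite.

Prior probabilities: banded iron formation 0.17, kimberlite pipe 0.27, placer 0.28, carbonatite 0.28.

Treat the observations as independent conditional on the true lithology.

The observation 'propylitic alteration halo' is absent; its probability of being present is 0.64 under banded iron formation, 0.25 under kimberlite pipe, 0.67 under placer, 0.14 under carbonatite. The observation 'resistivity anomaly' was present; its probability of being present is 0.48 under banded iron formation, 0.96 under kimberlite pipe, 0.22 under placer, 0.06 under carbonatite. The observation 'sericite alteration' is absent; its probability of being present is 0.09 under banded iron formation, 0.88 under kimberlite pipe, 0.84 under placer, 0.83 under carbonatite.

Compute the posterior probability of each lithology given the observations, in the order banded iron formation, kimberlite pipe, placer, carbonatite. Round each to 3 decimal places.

By Bayes' rule with conditional independence, the unnormalized weight for each hypothesis is prior × ∏ likelihoods (using 1 − P(present | H) for each absent observation):
  banded iron formation: 0.17 × (1 − 0.64) × 0.48 × (1 − 0.09) = 0.026732
  kimberlite pipe: 0.27 × (1 − 0.25) × 0.96 × (1 − 0.88) = 0.023328
  placer: 0.28 × (1 − 0.67) × 0.22 × (1 − 0.84) = 0.0032525
  carbonatite: 0.28 × (1 − 0.14) × 0.06 × (1 − 0.83) = 0.0024562
Normalizing constant Z = 0.026732 + 0.023328 + 0.0032525 + 0.0024562 = 0.055769.
P(banded iron formation | evidence) = 0.026732 / 0.055769 ≈ 0.479
P(kimberlite pipe | evidence) = 0.023328 / 0.055769 ≈ 0.418
P(placer | evidence) = 0.0032525 / 0.055769 ≈ 0.058
P(carbonatite | evidence) = 0.0024562 / 0.055769 ≈ 0.044

0.479, 0.418, 0.058, 0.044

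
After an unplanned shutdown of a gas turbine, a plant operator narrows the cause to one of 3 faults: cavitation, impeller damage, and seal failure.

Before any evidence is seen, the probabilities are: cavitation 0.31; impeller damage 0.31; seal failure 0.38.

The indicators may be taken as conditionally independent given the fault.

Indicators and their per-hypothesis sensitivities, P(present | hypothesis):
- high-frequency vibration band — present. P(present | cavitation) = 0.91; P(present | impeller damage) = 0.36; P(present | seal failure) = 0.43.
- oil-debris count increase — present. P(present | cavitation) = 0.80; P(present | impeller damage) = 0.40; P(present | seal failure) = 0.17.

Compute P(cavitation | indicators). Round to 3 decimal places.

Multiply each prior by the joint likelihood of the indicator pattern:
  cavitation: 0.31 × 0.91 × 0.80 = 0.22568
  impeller damage: 0.31 × 0.36 × 0.40 = 0.04464
  seal failure: 0.38 × 0.43 × 0.17 = 0.027778
The unnormalized weights sum to 0.2981.
P(cavitation | evidence) = 0.22568 / 0.2981 ≈ 0.757.

0.757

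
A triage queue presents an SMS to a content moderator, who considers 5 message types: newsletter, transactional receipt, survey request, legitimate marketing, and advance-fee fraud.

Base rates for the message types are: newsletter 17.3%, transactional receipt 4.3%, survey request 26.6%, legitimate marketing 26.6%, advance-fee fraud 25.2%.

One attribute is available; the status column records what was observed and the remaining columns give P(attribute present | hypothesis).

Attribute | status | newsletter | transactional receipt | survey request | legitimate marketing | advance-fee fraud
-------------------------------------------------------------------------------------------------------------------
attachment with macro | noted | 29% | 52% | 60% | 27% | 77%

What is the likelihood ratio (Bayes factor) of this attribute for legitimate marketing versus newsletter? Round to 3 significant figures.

Likelihood of this attribute under each hypothesis:
  legitimate marketing: 0.27
  newsletter: 0.29
Bayes factor = 0.27 / 0.29 ≈ 0.931

0.931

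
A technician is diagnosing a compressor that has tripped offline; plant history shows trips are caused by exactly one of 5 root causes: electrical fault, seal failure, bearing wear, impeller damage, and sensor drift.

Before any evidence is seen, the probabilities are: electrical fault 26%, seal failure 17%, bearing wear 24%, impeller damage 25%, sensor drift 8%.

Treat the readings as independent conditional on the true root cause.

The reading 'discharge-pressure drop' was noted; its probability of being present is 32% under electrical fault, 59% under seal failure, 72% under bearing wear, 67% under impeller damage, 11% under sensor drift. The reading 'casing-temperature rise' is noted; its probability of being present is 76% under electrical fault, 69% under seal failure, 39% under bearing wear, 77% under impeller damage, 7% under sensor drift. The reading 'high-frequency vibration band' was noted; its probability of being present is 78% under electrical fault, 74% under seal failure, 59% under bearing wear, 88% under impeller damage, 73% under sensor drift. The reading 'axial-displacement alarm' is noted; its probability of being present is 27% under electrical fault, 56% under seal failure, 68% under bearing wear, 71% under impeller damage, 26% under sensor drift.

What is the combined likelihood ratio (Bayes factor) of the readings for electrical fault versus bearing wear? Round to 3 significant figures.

0.455

Take the product of per-reading likelihoods under each hypothesis, then divide.
  electrical fault: 0.32 × 0.76 × 0.78 × 0.27 = 0.051218
  bearing wear: 0.72 × 0.39 × 0.59 × 0.68 = 0.11266
Bayes factor = 0.051218 / 0.11266 ≈ 0.455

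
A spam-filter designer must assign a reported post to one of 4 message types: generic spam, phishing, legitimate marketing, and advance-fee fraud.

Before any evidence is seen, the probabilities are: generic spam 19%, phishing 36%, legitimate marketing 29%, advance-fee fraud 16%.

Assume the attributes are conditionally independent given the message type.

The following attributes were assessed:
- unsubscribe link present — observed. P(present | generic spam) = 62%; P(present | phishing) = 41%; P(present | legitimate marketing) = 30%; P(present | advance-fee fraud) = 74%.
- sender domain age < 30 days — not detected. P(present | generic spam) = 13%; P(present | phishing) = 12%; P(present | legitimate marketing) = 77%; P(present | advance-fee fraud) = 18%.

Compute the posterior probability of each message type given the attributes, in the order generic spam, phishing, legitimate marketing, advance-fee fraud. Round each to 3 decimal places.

For each hypothesis, the unnormalized posterior weight is prior × product of the attribute likelihoods (using 1 − P(present | H) for each absent attribute):
  generic spam: 0.19 × 0.62 × (1 − 0.13) = 0.10249
  phishing: 0.36 × 0.41 × (1 − 0.12) = 0.12989
  legitimate marketing: 0.29 × 0.30 × (1 − 0.77) = 0.02001
  advance-fee fraud: 0.16 × 0.74 × (1 − 0.18) = 0.097088
The unnormalized weights sum to 0.34947.
P(generic spam | evidence) = 0.10249 / 0.34947 ≈ 0.293
P(phishing | evidence) = 0.12989 / 0.34947 ≈ 0.372
P(legitimate marketing | evidence) = 0.02001 / 0.34947 ≈ 0.057
P(advance-fee fraud | evidence) = 0.097088 / 0.34947 ≈ 0.278

0.293, 0.372, 0.057, 0.278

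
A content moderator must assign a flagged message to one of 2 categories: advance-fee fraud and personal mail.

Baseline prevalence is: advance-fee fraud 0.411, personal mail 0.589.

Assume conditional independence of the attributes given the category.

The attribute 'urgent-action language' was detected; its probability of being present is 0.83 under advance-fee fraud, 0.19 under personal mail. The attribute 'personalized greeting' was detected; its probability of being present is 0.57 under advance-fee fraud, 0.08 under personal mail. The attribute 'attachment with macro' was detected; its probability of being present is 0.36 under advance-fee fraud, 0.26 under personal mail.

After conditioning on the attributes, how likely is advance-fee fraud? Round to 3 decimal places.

Multiply each prior by the joint likelihood of the attribute pattern:
  advance-fee fraud: 0.411 × 0.83 × 0.57 × 0.36 = 0.07
  personal mail: 0.589 × 0.19 × 0.08 × 0.26 = 0.0023277
Normalizing constant Z = 0.07 + 0.0023277 = 0.072328.
P(advance-fee fraud | evidence) = 0.07 / 0.072328 ≈ 0.968.

0.968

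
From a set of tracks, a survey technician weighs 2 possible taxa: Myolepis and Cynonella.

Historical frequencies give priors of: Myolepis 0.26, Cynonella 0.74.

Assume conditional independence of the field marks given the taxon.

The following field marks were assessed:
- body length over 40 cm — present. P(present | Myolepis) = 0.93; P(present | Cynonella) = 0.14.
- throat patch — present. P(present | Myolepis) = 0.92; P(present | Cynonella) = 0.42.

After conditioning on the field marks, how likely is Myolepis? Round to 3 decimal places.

0.836

Multiply each prior by the joint likelihood of the field mark pattern:
  Myolepis: 0.26 × 0.93 × 0.92 = 0.22246
  Cynonella: 0.74 × 0.14 × 0.42 = 0.043512
Normalizing constant Z = 0.22246 + 0.043512 = 0.26597.
P(Myolepis | evidence) = 0.22246 / 0.26597 ≈ 0.836.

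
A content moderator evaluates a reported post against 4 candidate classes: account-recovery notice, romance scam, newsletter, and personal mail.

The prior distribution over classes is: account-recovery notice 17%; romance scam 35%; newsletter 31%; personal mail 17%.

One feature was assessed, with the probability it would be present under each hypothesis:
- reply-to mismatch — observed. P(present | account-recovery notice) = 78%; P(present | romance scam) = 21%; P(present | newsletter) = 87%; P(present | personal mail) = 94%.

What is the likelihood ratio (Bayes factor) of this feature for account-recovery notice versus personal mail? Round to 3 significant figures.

Likelihood of this feature under each hypothesis:
  account-recovery notice: 0.78
  personal mail: 0.94
Bayes factor = 0.78 / 0.94 ≈ 0.830

0.830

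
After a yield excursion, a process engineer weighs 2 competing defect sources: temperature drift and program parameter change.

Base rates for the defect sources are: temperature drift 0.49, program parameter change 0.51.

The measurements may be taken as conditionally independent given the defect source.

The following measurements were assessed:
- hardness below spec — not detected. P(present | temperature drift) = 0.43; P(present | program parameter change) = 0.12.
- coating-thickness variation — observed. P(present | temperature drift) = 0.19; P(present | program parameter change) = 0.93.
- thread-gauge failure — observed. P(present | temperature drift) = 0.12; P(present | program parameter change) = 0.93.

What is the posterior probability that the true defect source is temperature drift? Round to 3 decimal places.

For each hypothesis, the unnormalized posterior weight is prior × product of the measurement likelihoods (using 1 − P(present | H) for each absent measurement):
  temperature drift: 0.49 × (1 − 0.43) × 0.19 × 0.12 = 0.006368
  program parameter change: 0.51 × (1 − 0.12) × 0.93 × 0.93 = 0.38817
The unnormalized weights sum to 0.39454.
P(temperature drift | evidence) = 0.006368 / 0.39454 ≈ 0.016.

0.016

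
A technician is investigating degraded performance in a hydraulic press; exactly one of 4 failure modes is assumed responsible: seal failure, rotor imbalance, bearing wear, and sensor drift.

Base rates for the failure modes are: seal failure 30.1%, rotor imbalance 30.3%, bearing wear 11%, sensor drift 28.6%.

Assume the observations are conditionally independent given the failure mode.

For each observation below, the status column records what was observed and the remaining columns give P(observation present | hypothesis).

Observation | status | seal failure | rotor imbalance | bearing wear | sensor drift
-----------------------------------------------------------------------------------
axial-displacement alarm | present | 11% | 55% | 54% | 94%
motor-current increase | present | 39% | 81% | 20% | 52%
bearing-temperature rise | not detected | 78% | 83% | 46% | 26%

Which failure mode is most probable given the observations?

sensor drift

Multiply each prior by the joint likelihood of the evidence pattern (using 1 − P(present | H) for each absent observation):
  seal failure: 0.301 × 0.11 × 0.39 × (1 − 0.78) = 0.0028408
  rotor imbalance: 0.303 × 0.55 × 0.81 × (1 − 0.83) = 0.022948
  bearing wear: 0.110 × 0.54 × 0.20 × (1 − 0.46) = 0.0064152
  sensor drift: 0.286 × 0.94 × 0.52 × (1 − 0.26) = 0.10345
Normalizing constant Z = 0.0028408 + 0.022948 + 0.0064152 + 0.10345 = 0.13565.
P(seal failure | evidence) ≈ 0.0028408 / 0.13565 ≈ 0.021
P(rotor imbalance | evidence) ≈ 0.022948 / 0.13565 ≈ 0.169
P(bearing wear | evidence) ≈ 0.0064152 / 0.13565 ≈ 0.047
P(sensor drift | evidence) ≈ 0.10345 / 0.13565 ≈ 0.763
The largest is 0.763, so sensor drift is most probable.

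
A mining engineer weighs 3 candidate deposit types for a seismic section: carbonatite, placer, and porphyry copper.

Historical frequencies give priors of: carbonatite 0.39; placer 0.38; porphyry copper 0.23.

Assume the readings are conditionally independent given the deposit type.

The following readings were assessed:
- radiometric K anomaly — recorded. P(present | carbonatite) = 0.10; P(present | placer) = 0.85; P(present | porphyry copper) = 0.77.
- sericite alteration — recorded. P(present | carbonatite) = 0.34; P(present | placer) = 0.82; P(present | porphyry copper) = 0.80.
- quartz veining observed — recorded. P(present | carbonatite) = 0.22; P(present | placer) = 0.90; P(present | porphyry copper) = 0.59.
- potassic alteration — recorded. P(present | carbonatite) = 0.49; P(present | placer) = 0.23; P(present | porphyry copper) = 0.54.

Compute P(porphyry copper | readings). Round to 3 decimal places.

0.445

For each hypothesis, the unnormalized posterior weight is prior × product of the reading likelihoods:
  carbonatite: 0.39 × 0.10 × 0.34 × 0.22 × 0.49 = 0.0014294
  placer: 0.38 × 0.85 × 0.82 × 0.90 × 0.23 = 0.054826
  porphyry copper: 0.23 × 0.77 × 0.80 × 0.59 × 0.54 = 0.045139
Marginal likelihood of the evidence = 0.10139.
P(porphyry copper | evidence) = 0.045139 / 0.10139 ≈ 0.445.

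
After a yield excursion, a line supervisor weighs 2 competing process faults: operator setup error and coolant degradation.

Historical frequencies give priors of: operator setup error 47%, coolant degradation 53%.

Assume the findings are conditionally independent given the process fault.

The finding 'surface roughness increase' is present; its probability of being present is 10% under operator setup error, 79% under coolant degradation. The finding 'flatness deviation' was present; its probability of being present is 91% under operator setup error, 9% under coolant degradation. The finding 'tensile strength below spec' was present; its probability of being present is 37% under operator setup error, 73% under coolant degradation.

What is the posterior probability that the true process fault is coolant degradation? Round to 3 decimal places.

For each hypothesis, the unnormalized posterior weight is prior × product of the finding likelihoods:
  operator setup error: 0.47 × 0.10 × 0.91 × 0.37 = 0.015825
  coolant degradation: 0.53 × 0.79 × 0.09 × 0.73 = 0.027509
The unnormalized weights sum to 0.043333.
P(coolant degradation | evidence) = 0.027509 / 0.043333 ≈ 0.635.

0.635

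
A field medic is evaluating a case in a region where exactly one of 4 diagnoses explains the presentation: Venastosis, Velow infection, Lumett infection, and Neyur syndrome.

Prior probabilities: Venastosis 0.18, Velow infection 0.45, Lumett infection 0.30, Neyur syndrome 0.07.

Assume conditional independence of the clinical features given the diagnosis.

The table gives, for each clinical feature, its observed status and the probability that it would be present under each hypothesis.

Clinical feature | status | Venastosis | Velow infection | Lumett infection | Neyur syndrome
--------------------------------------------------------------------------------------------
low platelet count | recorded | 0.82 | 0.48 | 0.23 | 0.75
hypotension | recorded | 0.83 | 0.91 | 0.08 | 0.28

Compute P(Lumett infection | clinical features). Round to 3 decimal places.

0.016

For each hypothesis, the unnormalized posterior weight is prior × product of the clinical feature likelihoods:
  Venastosis: 0.18 × 0.82 × 0.83 = 0.12251
  Velow infection: 0.45 × 0.48 × 0.91 = 0.19656
  Lumett infection: 0.30 × 0.23 × 0.08 = 0.00552
  Neyur syndrome: 0.07 × 0.75 × 0.28 = 0.0147
Marginal likelihood of the evidence = 0.33929.
P(Lumett infection | evidence) = 0.00552 / 0.33929 ≈ 0.016.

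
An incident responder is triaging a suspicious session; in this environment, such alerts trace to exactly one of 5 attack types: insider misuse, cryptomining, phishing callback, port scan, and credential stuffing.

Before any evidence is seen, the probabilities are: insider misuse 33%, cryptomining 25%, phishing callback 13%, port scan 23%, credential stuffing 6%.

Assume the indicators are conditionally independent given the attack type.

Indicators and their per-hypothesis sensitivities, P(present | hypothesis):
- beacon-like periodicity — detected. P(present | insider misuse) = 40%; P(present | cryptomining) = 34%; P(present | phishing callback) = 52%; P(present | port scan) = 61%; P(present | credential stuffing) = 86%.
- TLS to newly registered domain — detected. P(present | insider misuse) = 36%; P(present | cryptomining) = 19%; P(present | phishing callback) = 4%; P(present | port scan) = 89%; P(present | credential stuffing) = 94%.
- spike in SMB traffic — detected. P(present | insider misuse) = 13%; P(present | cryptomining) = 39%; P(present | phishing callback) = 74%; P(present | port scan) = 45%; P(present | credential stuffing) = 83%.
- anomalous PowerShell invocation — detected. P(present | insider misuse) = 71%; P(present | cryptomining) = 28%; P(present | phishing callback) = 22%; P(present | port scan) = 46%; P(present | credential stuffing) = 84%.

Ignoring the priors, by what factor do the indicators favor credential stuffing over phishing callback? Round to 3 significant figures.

166

The Bayes factor is the ratio of the joint likelihoods of the indicator pattern under the two hypotheses.
  credential stuffing: 0.86 × 0.94 × 0.83 × 0.84 = 0.56362
  phishing callback: 0.52 × 0.04 × 0.74 × 0.22 = 0.0033862
Bayes factor = 0.56362 / 0.0033862 ≈ 166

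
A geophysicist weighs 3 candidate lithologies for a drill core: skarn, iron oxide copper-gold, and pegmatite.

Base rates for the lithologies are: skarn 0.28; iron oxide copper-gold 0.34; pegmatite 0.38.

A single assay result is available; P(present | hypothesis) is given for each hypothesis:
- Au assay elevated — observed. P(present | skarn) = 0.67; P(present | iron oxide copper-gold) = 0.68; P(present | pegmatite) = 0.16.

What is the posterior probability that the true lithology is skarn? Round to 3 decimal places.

Multiply each prior by the likelihood of the assay result:
  skarn: 0.28 × 0.67 = 0.1876
  iron oxide copper-gold: 0.34 × 0.68 = 0.2312
  pegmatite: 0.38 × 0.16 = 0.0608
Marginal likelihood of the evidence = 0.4796.
P(skarn | evidence) = 0.1876 / 0.4796 ≈ 0.391.

0.391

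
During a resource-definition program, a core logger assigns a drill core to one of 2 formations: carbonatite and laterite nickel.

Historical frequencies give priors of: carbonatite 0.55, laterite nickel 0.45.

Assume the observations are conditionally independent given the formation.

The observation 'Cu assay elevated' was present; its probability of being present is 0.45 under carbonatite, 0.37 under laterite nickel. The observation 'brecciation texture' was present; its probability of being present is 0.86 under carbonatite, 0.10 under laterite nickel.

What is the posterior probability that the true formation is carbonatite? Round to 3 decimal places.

0.927

By Bayes' rule with conditional independence, the unnormalized weight for each hypothesis is prior × ∏ likelihoods:
  carbonatite: 0.55 × 0.45 × 0.86 = 0.21285
  laterite nickel: 0.45 × 0.37 × 0.10 = 0.01665
Normalizing constant Z = 0.21285 + 0.01665 = 0.2295.
P(carbonatite | evidence) = 0.21285 / 0.2295 ≈ 0.927.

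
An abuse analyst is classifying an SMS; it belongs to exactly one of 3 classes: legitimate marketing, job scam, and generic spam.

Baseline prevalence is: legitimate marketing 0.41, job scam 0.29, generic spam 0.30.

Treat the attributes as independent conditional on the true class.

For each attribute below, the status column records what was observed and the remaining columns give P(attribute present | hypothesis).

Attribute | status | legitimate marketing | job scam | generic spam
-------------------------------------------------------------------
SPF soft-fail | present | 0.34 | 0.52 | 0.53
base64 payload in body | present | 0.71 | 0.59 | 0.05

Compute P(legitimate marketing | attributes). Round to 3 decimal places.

0.505

Multiply each prior by the joint likelihood of the attribute pattern:
  legitimate marketing: 0.41 × 0.34 × 0.71 = 0.098974
  job scam: 0.29 × 0.52 × 0.59 = 0.088972
  generic spam: 0.30 × 0.53 × 0.05 = 0.00795
Normalizing constant Z = 0.098974 + 0.088972 + 0.00795 = 0.1959.
P(legitimate marketing | evidence) = 0.098974 / 0.1959 ≈ 0.505.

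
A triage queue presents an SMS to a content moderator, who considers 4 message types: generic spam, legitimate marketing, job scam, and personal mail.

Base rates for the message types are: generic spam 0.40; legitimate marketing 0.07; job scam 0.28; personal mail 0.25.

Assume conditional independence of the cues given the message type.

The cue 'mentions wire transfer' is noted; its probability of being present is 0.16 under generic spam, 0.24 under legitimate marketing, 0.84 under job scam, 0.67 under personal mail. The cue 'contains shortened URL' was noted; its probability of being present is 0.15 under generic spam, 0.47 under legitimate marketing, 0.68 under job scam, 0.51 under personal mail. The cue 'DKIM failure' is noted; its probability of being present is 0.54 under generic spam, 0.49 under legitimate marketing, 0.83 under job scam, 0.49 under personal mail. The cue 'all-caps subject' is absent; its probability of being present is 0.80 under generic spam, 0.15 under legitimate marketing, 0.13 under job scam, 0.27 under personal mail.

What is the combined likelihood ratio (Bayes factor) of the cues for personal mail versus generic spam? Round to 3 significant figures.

47.2

Take the product of per-cue likelihoods under each hypothesis (using 1 − P(present | H) for each absent cue), then divide.
  personal mail: 0.67 × 0.51 × 0.49 × (1 − 0.27) = 0.12223
  generic spam: 0.16 × 0.15 × 0.54 × (1 − 0.80) = 0.002592
Bayes factor = 0.12223 / 0.002592 ≈ 47.2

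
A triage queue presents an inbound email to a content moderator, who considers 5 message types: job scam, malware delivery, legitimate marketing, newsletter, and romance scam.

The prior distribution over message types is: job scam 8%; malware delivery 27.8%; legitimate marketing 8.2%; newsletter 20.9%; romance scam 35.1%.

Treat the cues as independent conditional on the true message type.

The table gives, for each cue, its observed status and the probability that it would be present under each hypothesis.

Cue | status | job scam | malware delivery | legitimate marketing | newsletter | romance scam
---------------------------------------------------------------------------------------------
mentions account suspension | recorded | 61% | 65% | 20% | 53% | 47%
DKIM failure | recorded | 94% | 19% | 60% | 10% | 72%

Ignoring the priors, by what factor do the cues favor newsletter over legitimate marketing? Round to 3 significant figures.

0.442

Take the product of per-cue likelihoods under each hypothesis, then divide.
  newsletter: 0.53 × 0.10 = 0.053
  legitimate marketing: 0.20 × 0.60 = 0.12
Bayes factor = 0.053 / 0.12 ≈ 0.442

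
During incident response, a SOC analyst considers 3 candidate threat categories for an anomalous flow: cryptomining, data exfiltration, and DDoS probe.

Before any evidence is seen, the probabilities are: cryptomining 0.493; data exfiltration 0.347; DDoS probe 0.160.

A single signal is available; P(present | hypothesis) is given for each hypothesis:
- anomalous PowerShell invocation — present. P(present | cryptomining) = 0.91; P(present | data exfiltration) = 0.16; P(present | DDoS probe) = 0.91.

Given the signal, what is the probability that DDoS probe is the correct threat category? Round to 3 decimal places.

Multiply each prior by the likelihood of the signal:
  cryptomining: 0.493 × 0.91 = 0.44863
  data exfiltration: 0.347 × 0.16 = 0.05552
  DDoS probe: 0.160 × 0.91 = 0.1456
The unnormalized weights sum to 0.64975.
P(DDoS probe | evidence) = 0.1456 / 0.64975 ≈ 0.224.

0.224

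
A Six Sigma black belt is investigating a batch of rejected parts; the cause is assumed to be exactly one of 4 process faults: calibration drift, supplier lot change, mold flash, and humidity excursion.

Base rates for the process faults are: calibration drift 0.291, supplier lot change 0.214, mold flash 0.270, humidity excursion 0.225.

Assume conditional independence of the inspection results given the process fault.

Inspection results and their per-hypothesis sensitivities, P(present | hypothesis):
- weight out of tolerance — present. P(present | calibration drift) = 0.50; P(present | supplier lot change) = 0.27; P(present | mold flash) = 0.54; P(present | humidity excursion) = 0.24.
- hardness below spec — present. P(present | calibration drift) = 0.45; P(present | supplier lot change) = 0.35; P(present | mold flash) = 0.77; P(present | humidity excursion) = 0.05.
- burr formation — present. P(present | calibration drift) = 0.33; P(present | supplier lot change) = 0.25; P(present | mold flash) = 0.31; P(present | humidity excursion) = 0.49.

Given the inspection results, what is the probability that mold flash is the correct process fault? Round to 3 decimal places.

0.554

By Bayes' rule with conditional independence, the unnormalized weight for each hypothesis is prior × ∏ likelihoods:
  calibration drift: 0.291 × 0.50 × 0.45 × 0.33 = 0.021607
  supplier lot change: 0.214 × 0.27 × 0.35 × 0.25 = 0.0050558
  mold flash: 0.270 × 0.54 × 0.77 × 0.31 = 0.034802
  humidity excursion: 0.225 × 0.24 × 0.05 × 0.49 = 0.001323
Normalizing constant Z = 0.021607 + 0.0050558 + 0.034802 + 0.001323 = 0.062788.
P(mold flash | evidence) = 0.034802 / 0.062788 ≈ 0.554.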